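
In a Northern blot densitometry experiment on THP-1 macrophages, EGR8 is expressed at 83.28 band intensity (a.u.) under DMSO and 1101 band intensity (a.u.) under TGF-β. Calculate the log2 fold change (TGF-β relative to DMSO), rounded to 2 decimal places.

3.72

Fold change = 1101 / 83.28 = 13.2205
log2(13.2205) = 3.725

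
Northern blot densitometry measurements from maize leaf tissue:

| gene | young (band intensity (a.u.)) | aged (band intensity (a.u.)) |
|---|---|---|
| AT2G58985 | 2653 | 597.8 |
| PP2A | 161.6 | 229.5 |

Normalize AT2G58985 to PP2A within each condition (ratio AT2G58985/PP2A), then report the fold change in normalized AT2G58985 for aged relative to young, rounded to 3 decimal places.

AT2G58985/PP2A (young) = 2653 / 161.6 = 16.417
AT2G58985/PP2A (aged) = 597.8 / 229.5 = 2.6048
Fold change = 2.6048 / 16.417 = 0.1587

0.159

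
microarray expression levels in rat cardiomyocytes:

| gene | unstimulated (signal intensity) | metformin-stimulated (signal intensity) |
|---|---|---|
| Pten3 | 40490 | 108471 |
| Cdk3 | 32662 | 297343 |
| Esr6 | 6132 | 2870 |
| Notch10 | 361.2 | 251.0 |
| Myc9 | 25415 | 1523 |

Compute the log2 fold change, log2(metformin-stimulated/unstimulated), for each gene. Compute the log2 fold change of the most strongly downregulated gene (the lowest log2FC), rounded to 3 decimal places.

log2(108471/40490) = 1.422  (Pten3)
log2(297343/32662) = 3.186  (Cdk3)
log2(2870/6132) = -1.095  (Esr6)
log2(251.0/361.2) = -0.525  (Notch10)
log2(1523/25415) = -4.061  (Myc9)
Myc9 is most strongly downregulated.

-4.061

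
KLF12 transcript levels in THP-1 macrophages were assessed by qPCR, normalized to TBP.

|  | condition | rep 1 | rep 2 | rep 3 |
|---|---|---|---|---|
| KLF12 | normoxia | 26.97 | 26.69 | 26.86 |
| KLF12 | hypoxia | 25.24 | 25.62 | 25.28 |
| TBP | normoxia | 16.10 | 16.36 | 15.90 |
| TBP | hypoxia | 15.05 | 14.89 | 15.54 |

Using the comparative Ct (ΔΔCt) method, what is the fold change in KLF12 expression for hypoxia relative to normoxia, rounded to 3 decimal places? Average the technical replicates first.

Mean Ct: KLF12 normoxia 26.840; KLF12 hypoxia 25.380; TBP normoxia 16.120; TBP hypoxia 15.160
ΔCt(normoxia) = 26.840 − 16.120 = 10.720
ΔCt(hypoxia) = 25.380 − 15.160 = 10.220
ΔΔCt = 10.220 − 10.720 = -0.500
Fold change = 2^(−(-0.500)) = 2^0.500 = 1.4142

1.414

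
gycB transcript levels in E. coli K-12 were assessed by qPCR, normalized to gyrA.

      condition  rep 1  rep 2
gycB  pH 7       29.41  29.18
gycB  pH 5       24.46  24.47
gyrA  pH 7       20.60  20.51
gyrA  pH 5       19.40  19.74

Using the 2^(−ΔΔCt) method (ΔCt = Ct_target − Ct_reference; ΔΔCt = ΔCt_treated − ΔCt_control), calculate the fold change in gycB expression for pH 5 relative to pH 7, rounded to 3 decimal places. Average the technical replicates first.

14.370

Mean Ct: gycB pH 7 29.295; gycB pH 5 24.465; gyrA pH 7 20.555; gyrA pH 5 19.570
ΔCt(pH 7) = 29.295 − 20.555 = 8.740
ΔCt(pH 5) = 24.465 − 19.570 = 4.895
ΔΔCt = 4.895 − 8.740 = -3.845
Fold change = 2^(−(-3.845)) = 2^3.845 = 14.3701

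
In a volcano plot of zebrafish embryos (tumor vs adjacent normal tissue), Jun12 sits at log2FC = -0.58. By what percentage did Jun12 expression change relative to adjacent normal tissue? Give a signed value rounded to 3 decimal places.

-33.104%

Fold change = 2^(-0.58) = 0.6690
Percent change = (FC − 1) × 100% = (0.6690 − 1) × 100 = -33.104%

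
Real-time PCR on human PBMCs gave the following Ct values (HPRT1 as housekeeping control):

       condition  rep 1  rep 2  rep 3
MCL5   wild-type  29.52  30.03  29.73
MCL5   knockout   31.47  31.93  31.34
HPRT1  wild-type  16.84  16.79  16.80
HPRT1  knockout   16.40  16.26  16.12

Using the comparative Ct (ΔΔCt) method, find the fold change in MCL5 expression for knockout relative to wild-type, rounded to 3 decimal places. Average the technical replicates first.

Mean Ct: MCL5 wild-type 29.760; MCL5 knockout 31.580; HPRT1 wild-type 16.810; HPRT1 knockout 16.260
ΔCt(wild-type) = 29.760 − 16.810 = 12.950
ΔCt(knockout) = 31.580 − 16.260 = 15.320
ΔΔCt = 15.320 − 12.950 = 2.370
Fold change = 2^(−2.370) = 0.1934

0.193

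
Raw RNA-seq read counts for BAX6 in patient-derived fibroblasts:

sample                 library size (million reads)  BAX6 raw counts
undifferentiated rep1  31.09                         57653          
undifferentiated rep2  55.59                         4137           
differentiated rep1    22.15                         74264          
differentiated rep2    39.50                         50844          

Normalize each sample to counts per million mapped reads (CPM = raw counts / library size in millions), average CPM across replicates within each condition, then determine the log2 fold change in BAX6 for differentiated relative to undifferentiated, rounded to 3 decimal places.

CPM(undifferentiated rep1) = 57653 / 31.09 = 1854.3905
CPM(undifferentiated rep2) = 4137 / 55.59 = 74.4199
CPM(differentiated rep1) = 74264 / 22.15 = 3352.7765
CPM(differentiated rep2) = 50844 / 39.50 = 1287.1899
mean CPM(undifferentiated) = 964.4052; mean CPM(differentiated) = 2319.9832
Fold change = 2319.9832 / 964.4052 = 2.40561
log2(2.40561) = 1.2664

1.266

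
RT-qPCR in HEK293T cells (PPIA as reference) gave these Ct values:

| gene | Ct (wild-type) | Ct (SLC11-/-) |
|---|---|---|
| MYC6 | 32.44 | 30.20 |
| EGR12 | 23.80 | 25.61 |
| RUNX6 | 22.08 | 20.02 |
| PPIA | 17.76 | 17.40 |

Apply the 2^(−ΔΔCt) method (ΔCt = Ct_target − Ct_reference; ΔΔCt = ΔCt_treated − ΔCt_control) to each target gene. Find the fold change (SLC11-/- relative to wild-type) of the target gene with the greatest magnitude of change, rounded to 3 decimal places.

0.222

MYC6: ΔΔCt = (30.20−17.40) − (32.44−17.76) = 12.80 − 14.68 = -1.88; fold change = 2^1.88 = 3.681
EGR12: ΔΔCt = (25.61−17.40) − (23.80−17.76) = 8.21 − 6.04 = 2.17; fold change = 2^-2.17 = 0.222
RUNX6: ΔΔCt = (20.02−17.40) − (22.08−17.76) = 2.62 − 4.32 = -1.70; fold change = 2^1.70 = 3.249
EGR12 has the largest |ΔΔCt| = 2.17.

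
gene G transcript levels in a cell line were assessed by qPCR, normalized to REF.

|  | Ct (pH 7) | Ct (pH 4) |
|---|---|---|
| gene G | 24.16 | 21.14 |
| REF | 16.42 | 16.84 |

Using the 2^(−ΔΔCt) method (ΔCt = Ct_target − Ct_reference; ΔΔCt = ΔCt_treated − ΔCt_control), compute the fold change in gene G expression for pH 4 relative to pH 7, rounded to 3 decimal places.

10.853

ΔCt(pH 7) = 24.160 − 16.420 = 7.740
ΔCt(pH 4) = 21.140 − 16.840 = 4.300
ΔΔCt = 4.300 − 7.740 = -3.440
Fold change = 2^(−(-3.440)) = 2^3.440 = 10.8528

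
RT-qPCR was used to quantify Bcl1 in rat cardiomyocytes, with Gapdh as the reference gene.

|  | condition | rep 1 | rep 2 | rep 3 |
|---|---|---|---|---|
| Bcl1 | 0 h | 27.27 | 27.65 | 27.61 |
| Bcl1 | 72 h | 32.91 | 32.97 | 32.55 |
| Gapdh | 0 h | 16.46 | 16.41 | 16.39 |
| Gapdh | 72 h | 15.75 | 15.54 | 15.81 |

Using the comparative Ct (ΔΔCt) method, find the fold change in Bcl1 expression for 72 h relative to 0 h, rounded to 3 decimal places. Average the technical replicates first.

0.015

Mean Ct: Bcl1 0 h 27.510; Bcl1 72 h 32.810; Gapdh 0 h 16.420; Gapdh 72 h 15.700
ΔCt(0 h) = 27.510 − 16.420 = 11.090
ΔCt(72 h) = 32.810 − 15.700 = 17.110
ΔΔCt = 17.110 − 11.090 = 6.020
Fold change = 2^(−6.020) = 0.0154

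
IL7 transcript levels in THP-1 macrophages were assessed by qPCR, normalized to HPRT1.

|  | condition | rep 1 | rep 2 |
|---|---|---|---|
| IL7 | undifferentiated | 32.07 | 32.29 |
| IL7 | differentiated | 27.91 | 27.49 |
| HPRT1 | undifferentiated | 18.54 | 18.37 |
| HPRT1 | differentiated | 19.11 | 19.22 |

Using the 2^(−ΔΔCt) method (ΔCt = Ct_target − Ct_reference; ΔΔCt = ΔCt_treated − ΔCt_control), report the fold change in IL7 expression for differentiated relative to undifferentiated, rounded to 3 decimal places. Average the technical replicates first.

Mean Ct: IL7 undifferentiated 32.180; IL7 differentiated 27.700; HPRT1 undifferentiated 18.455; HPRT1 differentiated 19.165
ΔCt(undifferentiated) = 32.180 − 18.455 = 13.725
ΔCt(differentiated) = 27.700 − 19.165 = 8.535
ΔΔCt = 8.535 − 13.725 = -5.190
Fold change = 2^(−(-5.190)) = 2^5.190 = 36.5044

36.504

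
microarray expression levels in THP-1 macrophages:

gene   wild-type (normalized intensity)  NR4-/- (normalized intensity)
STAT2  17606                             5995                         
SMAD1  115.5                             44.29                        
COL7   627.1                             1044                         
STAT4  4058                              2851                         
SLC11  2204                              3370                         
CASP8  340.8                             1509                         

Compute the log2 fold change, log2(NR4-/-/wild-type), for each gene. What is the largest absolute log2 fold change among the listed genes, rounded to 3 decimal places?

log2(5995/17606) = -1.554  (STAT2)
log2(44.29/115.5) = -1.383  (SMAD1)
log2(1044/627.1) = 0.735  (COL7)
log2(2851/4058) = -0.509  (STAT4)
log2(3370/2204) = 0.613  (SLC11)
log2(1509/340.8) = 2.147  (CASP8)
The largest magnitude belongs to CASP8.

2.147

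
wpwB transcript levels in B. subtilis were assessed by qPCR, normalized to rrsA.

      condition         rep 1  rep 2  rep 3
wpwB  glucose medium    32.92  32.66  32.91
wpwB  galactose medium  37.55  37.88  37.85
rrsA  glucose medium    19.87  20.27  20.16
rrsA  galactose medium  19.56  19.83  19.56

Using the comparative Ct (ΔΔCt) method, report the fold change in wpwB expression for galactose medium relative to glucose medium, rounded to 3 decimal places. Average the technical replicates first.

0.024

Mean Ct: wpwB glucose medium 32.830; wpwB galactose medium 37.760; rrsA glucose medium 20.100; rrsA galactose medium 19.650
ΔCt(glucose medium) = 32.830 − 20.100 = 12.730
ΔCt(galactose medium) = 37.760 − 19.650 = 18.110
ΔΔCt = 18.110 − 12.730 = 5.380
Fold change = 2^(−5.380) = 0.0240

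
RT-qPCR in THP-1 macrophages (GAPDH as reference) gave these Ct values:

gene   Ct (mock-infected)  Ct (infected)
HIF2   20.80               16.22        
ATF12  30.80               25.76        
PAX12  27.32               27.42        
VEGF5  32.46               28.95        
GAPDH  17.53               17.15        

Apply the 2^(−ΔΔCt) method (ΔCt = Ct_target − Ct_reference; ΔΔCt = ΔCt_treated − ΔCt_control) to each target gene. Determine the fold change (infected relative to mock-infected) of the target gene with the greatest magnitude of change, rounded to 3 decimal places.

25.281

HIF2: ΔΔCt = (16.22−17.15) − (20.80−17.53) = -0.93 − 3.27 = -4.20; fold change = 2^4.20 = 18.379
ATF12: ΔΔCt = (25.76−17.15) − (30.80−17.53) = 8.61 − 13.27 = -4.66; fold change = 2^4.66 = 25.281
PAX12: ΔΔCt = (27.42−17.15) − (27.32−17.53) = 10.27 − 9.79 = 0.48; fold change = 2^-0.48 = 0.717
VEGF5: ΔΔCt = (28.95−17.15) − (32.46−17.53) = 11.80 − 14.93 = -3.13; fold change = 2^3.13 = 8.754
ATF12 has the largest |ΔΔCt| = 4.66.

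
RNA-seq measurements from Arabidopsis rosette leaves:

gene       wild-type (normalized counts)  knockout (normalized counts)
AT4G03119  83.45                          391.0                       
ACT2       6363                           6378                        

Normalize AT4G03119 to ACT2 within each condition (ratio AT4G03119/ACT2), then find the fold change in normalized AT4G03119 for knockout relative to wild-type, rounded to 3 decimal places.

AT4G03119/ACT2 (wild-type) = 83.45 / 6363 = 0.013115
AT4G03119/ACT2 (knockout) = 391.0 / 6378 = 0.061304
Fold change = 0.061304 / 0.013115 = 4.6744

4.674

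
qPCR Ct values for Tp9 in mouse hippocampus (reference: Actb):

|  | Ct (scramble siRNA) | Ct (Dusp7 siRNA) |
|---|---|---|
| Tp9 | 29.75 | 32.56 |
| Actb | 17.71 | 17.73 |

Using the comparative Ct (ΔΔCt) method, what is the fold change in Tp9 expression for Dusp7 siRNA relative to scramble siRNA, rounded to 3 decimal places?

0.145

ΔCt(scramble siRNA) = 29.750 − 17.710 = 12.040
ΔCt(Dusp7 siRNA) = 32.560 − 17.730 = 14.830
ΔΔCt = 14.830 − 12.040 = 2.790
Fold change = 2^(−2.790) = 0.1446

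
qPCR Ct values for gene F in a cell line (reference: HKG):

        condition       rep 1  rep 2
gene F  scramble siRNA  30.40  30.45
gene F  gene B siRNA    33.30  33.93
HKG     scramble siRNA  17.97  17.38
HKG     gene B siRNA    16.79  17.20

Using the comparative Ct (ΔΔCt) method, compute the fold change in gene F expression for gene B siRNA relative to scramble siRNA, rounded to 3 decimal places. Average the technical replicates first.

0.068

Mean Ct: gene F scramble siRNA 30.425; gene F gene B siRNA 33.615; HKG scramble siRNA 17.675; HKG gene B siRNA 16.995
ΔCt(scramble siRNA) = 30.425 − 17.675 = 12.750
ΔCt(gene B siRNA) = 33.615 − 16.995 = 16.620
ΔΔCt = 16.620 − 12.750 = 3.870
Fold change = 2^(−3.870) = 0.0684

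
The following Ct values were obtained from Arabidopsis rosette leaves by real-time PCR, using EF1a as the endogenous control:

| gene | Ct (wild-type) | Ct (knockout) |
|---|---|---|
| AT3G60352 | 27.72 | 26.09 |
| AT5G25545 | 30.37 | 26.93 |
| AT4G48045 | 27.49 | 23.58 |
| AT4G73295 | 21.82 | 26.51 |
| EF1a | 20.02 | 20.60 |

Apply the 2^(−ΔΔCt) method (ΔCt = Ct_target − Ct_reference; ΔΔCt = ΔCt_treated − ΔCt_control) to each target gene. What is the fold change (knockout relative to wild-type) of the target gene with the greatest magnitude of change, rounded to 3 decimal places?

AT3G60352: ΔΔCt = (26.09−20.60) − (27.72−20.02) = 5.49 − 7.70 = -2.21; fold change = 2^2.21 = 4.627
AT5G25545: ΔΔCt = (26.93−20.60) − (30.37−20.02) = 6.33 − 10.35 = -4.02; fold change = 2^4.02 = 16.223
AT4G48045: ΔΔCt = (23.58−20.60) − (27.49−20.02) = 2.98 − 7.47 = -4.49; fold change = 2^4.49 = 22.471
AT4G73295: ΔΔCt = (26.51−20.60) − (21.82−20.02) = 5.91 − 1.80 = 4.11; fold change = 2^-4.11 = 0.058
AT4G48045 has the largest |ΔΔCt| = 4.49.

22.471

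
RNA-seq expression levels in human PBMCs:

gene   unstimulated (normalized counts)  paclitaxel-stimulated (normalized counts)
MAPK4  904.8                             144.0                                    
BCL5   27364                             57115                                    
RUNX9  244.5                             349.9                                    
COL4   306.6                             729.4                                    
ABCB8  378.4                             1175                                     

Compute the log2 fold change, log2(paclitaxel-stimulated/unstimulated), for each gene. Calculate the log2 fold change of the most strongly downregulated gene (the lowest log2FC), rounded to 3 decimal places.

log2(144.0/904.8) = -2.652  (MAPK4)
log2(57115/27364) = 1.062  (BCL5)
log2(349.9/244.5) = 0.517  (RUNX9)
log2(729.4/306.6) = 1.250  (COL4)
log2(1175/378.4) = 1.635  (ABCB8)
MAPK4 is most strongly downregulated.

-2.652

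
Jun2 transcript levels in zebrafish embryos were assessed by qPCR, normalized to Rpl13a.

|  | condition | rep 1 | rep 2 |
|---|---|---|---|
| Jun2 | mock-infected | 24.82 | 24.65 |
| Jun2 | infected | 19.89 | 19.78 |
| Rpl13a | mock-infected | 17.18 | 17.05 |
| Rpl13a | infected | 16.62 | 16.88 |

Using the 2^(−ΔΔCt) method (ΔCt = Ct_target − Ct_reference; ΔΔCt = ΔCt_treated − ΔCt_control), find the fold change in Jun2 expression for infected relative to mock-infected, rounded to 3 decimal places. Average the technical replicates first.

23.183

Mean Ct: Jun2 mock-infected 24.735; Jun2 infected 19.835; Rpl13a mock-infected 17.115; Rpl13a infected 16.750
ΔCt(mock-infected) = 24.735 − 17.115 = 7.620
ΔCt(infected) = 19.835 − 16.750 = 3.085
ΔΔCt = 3.085 − 7.620 = -4.535
Fold change = 2^(−(-4.535)) = 2^4.535 = 23.1831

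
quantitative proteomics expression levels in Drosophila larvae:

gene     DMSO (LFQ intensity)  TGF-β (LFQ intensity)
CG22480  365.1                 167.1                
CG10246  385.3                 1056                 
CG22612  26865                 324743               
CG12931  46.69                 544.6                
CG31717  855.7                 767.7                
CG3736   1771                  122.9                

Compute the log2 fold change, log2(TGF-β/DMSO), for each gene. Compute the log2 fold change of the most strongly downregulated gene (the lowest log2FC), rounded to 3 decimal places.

-3.849

log2(167.1/365.1) = -1.128  (CG22480)
log2(1056/385.3) = 1.455  (CG10246)
log2(324743/26865) = 3.595  (CG22612)
log2(544.6/46.69) = 3.544  (CG12931)
log2(767.7/855.7) = -0.157  (CG31717)
log2(122.9/1771) = -3.849  (CG3736)
CG3736 is most strongly downregulated.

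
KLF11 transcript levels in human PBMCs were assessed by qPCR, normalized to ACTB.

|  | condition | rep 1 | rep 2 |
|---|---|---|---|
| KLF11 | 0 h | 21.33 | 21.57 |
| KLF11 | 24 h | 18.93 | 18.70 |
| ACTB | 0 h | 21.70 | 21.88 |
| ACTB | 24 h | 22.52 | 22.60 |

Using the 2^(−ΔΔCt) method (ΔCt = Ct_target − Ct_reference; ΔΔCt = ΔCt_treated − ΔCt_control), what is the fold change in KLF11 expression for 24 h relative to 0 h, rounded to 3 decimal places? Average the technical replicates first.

10.593

Mean Ct: KLF11 0 h 21.450; KLF11 24 h 18.815; ACTB 0 h 21.790; ACTB 24 h 22.560
ΔCt(0 h) = 21.450 − 21.790 = -0.340
ΔCt(24 h) = 18.815 − 22.560 = -3.745
ΔΔCt = -3.745 − (-0.340) = -3.405
Fold change = 2^(−(-3.405)) = 2^3.405 = 10.5927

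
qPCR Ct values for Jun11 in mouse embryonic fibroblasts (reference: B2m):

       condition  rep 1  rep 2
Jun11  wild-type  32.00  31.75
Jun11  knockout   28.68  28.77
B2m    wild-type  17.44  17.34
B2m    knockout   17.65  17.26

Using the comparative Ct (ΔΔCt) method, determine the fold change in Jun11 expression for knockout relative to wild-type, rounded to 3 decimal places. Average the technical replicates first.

9.286

Mean Ct: Jun11 wild-type 31.875; Jun11 knockout 28.725; B2m wild-type 17.390; B2m knockout 17.455
ΔCt(wild-type) = 31.875 − 17.390 = 14.485
ΔCt(knockout) = 28.725 − 17.455 = 11.270
ΔΔCt = 11.270 − 14.485 = -3.215
Fold change = 2^(−(-3.215)) = 2^3.215 = 9.2856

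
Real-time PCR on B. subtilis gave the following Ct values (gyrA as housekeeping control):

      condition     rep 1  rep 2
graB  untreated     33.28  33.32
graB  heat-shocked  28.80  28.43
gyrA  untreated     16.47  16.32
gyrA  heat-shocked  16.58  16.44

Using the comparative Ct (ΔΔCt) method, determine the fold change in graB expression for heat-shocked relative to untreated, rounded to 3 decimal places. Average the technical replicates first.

27.858

Mean Ct: graB untreated 33.300; graB heat-shocked 28.615; gyrA untreated 16.395; gyrA heat-shocked 16.510
ΔCt(untreated) = 33.300 − 16.395 = 16.905
ΔCt(heat-shocked) = 28.615 − 16.510 = 12.105
ΔΔCt = 12.105 − 16.905 = -4.800
Fold change = 2^(−(-4.800)) = 2^4.800 = 27.8576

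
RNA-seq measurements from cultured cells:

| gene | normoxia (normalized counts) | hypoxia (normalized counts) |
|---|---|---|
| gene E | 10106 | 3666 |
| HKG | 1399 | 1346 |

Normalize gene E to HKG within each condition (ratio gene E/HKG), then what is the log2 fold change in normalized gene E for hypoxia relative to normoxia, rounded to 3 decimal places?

-1.407

gene E/HKG (normoxia) = 10106 / 1399 = 7.2237
gene E/HKG (hypoxia) = 3666 / 1346 = 2.7236
Fold change = 2.7236 / 7.2237 = 0.3770
log2(0.3770) = -1.4072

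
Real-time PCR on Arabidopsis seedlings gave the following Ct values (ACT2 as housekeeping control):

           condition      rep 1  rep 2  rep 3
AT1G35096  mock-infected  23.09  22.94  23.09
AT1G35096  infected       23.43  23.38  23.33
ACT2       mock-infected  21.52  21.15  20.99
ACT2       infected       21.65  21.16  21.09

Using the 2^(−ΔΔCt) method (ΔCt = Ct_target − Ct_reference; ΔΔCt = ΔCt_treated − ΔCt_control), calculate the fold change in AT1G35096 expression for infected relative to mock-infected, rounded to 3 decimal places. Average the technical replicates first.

0.835

Mean Ct: AT1G35096 mock-infected 23.040; AT1G35096 infected 23.380; ACT2 mock-infected 21.220; ACT2 infected 21.300
ΔCt(mock-infected) = 23.040 − 21.220 = 1.820
ΔCt(infected) = 23.380 − 21.300 = 2.080
ΔΔCt = 2.080 − 1.820 = 0.260
Fold change = 2^(−0.260) = 0.8351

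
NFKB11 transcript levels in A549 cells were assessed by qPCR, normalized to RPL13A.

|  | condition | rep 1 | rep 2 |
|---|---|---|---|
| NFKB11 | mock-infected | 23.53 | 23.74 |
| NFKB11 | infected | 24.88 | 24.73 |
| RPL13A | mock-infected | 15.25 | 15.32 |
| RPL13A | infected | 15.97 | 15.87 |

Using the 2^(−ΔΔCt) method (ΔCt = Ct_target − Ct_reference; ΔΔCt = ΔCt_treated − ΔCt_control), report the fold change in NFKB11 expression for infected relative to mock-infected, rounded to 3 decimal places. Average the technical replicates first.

0.690

Mean Ct: NFKB11 mock-infected 23.635; NFKB11 infected 24.805; RPL13A mock-infected 15.285; RPL13A infected 15.920
ΔCt(mock-infected) = 23.635 − 15.285 = 8.350
ΔCt(infected) = 24.805 − 15.920 = 8.885
ΔΔCt = 8.885 − 8.350 = 0.535
Fold change = 2^(−0.535) = 0.6902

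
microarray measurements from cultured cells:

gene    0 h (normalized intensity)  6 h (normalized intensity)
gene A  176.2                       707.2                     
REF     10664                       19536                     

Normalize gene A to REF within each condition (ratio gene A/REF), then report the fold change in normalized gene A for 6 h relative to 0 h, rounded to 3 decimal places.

gene A/REF (0 h) = 176.2 / 10664 = 0.016523
gene A/REF (6 h) = 707.2 / 19536 = 0.0362
Fold change = 0.0362 / 0.016523 = 2.1909

2.191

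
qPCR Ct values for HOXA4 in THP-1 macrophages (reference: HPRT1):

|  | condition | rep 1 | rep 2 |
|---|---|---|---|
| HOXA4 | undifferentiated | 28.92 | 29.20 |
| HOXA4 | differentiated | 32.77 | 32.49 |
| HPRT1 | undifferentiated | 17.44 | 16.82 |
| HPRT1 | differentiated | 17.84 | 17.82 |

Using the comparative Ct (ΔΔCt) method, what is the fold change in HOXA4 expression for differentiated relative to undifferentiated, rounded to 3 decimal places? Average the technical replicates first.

Mean Ct: HOXA4 undifferentiated 29.060; HOXA4 differentiated 32.630; HPRT1 undifferentiated 17.130; HPRT1 differentiated 17.830
ΔCt(undifferentiated) = 29.060 − 17.130 = 11.930
ΔCt(differentiated) = 32.630 − 17.830 = 14.800
ΔΔCt = 14.800 − 11.930 = 2.870
Fold change = 2^(−2.870) = 0.1368

0.137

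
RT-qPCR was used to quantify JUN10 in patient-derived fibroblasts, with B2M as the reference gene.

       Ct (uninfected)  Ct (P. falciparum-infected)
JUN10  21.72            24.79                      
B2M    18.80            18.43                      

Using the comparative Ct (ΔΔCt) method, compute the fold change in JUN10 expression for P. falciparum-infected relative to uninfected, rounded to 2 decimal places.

ΔCt(uninfected) = 21.720 − 18.800 = 2.920
ΔCt(P. falciparum-infected) = 24.790 − 18.430 = 6.360
ΔΔCt = 6.360 − 2.920 = 3.440
Fold change = 2^(−3.440) = 0.092

0.09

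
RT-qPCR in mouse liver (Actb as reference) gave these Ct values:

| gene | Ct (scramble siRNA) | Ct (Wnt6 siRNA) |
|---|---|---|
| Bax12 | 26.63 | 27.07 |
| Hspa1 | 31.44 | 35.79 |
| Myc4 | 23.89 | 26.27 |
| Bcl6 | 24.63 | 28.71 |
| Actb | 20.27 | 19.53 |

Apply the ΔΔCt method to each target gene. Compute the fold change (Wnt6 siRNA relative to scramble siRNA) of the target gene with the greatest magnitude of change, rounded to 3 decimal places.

Bax12: ΔΔCt = (27.07−19.53) − (26.63−20.27) = 7.54 − 6.36 = 1.18; fold change = 2^-1.18 = 0.441
Hspa1: ΔΔCt = (35.79−19.53) − (31.44−20.27) = 16.26 − 11.17 = 5.09; fold change = 2^-5.09 = 0.029
Myc4: ΔΔCt = (26.27−19.53) − (23.89−20.27) = 6.74 − 3.62 = 3.12; fold change = 2^-3.12 = 0.115
Bcl6: ΔΔCt = (28.71−19.53) − (24.63−20.27) = 9.18 − 4.36 = 4.82; fold change = 2^-4.82 = 0.035
Hspa1 has the largest |ΔΔCt| = 5.09.

0.029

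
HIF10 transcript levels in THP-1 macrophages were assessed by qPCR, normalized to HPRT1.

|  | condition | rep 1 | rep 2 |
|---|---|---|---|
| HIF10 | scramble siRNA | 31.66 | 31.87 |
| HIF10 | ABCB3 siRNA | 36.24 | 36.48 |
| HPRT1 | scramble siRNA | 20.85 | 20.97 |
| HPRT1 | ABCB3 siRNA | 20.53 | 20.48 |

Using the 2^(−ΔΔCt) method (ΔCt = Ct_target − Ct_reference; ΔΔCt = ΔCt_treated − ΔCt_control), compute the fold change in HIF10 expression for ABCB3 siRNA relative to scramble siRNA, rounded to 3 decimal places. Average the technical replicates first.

Mean Ct: HIF10 scramble siRNA 31.765; HIF10 ABCB3 siRNA 36.360; HPRT1 scramble siRNA 20.910; HPRT1 ABCB3 siRNA 20.505
ΔCt(scramble siRNA) = 31.765 − 20.910 = 10.855
ΔCt(ABCB3 siRNA) = 36.360 − 20.505 = 15.855
ΔΔCt = 15.855 − 10.855 = 5.000
Fold change = 2^(−5.000) = 0.0313

0.031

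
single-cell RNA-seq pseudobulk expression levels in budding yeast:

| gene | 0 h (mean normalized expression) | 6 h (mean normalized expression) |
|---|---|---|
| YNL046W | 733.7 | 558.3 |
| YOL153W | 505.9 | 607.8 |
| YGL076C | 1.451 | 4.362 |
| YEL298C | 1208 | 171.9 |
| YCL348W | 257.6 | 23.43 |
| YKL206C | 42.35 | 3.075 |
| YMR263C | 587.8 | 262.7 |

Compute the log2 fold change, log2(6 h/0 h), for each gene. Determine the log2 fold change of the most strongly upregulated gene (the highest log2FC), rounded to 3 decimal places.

log2(558.3/733.7) = -0.394  (YNL046W)
log2(607.8/505.9) = 0.265  (YOL153W)
log2(4.362/1.451) = 1.588  (YGL076C)
log2(171.9/1208) = -2.813  (YEL298C)
log2(23.43/257.6) = -3.459  (YCL348W)
log2(3.075/42.35) = -3.784  (YKL206C)
log2(262.7/587.8) = -1.162  (YMR263C)
YGL076C is most strongly upregulated.

1.588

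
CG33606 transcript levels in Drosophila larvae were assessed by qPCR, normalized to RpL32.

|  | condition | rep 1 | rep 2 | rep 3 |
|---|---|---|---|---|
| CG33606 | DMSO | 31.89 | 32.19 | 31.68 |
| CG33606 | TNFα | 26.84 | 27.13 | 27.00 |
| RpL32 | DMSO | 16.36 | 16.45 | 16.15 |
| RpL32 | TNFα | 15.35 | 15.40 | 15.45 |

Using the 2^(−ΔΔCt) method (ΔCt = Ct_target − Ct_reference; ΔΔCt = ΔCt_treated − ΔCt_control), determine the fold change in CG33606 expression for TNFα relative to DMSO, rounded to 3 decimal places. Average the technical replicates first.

16.111

Mean Ct: CG33606 DMSO 31.920; CG33606 TNFα 26.990; RpL32 DMSO 16.320; RpL32 TNFα 15.400
ΔCt(DMSO) = 31.920 − 16.320 = 15.600
ΔCt(TNFα) = 26.990 − 15.400 = 11.590
ΔΔCt = 11.590 − 15.600 = -4.010
Fold change = 2^(−(-4.010)) = 2^4.010 = 16.1113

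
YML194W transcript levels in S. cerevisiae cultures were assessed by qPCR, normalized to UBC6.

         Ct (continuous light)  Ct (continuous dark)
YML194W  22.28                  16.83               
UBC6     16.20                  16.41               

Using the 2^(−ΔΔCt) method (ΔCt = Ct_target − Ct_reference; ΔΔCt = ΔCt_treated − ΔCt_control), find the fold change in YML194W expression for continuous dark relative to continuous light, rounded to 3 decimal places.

50.563

ΔCt(continuous light) = 22.280 − 16.200 = 6.080
ΔCt(continuous dark) = 16.830 − 16.410 = 0.420
ΔΔCt = 0.420 − 6.080 = -5.660
Fold change = 2^(−(-5.660)) = 2^5.660 = 50.5626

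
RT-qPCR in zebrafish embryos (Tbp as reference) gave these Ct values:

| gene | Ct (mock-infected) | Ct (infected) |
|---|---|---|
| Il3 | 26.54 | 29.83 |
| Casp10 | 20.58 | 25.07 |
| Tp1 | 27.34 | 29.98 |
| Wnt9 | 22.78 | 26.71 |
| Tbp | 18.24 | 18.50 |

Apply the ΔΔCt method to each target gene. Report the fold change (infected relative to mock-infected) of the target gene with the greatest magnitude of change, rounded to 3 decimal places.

0.053

Il3: ΔΔCt = (29.83−18.50) − (26.54−18.24) = 11.33 − 8.30 = 3.03; fold change = 2^-3.03 = 0.122
Casp10: ΔΔCt = (25.07−18.50) − (20.58−18.24) = 6.57 − 2.34 = 4.23; fold change = 2^-4.23 = 0.053
Tp1: ΔΔCt = (29.98−18.50) − (27.34−18.24) = 11.48 − 9.10 = 2.38; fold change = 2^-2.38 = 0.192
Wnt9: ΔΔCt = (26.71−18.50) − (22.78−18.24) = 8.21 − 4.54 = 3.67; fold change = 2^-3.67 = 0.079
Casp10 has the largest |ΔΔCt| = 4.23.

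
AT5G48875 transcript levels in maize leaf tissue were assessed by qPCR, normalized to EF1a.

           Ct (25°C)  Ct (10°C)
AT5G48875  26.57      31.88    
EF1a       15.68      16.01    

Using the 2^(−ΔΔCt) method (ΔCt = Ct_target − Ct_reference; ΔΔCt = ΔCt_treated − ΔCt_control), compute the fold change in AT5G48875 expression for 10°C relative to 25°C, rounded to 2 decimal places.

0.03

ΔCt(25°C) = 26.570 − 15.680 = 10.890
ΔCt(10°C) = 31.880 − 16.010 = 15.870
ΔΔCt = 15.870 − 10.890 = 4.980
Fold change = 2^(−4.980) = 0.032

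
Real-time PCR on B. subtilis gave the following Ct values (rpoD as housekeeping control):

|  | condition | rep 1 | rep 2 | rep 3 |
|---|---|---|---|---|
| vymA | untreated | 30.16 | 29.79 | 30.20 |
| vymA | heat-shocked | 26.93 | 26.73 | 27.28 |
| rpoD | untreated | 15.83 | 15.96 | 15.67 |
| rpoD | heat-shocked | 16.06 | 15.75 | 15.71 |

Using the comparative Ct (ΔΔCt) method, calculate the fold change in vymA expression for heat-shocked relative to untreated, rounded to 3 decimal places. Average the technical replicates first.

Mean Ct: vymA untreated 30.050; vymA heat-shocked 26.980; rpoD untreated 15.820; rpoD heat-shocked 15.840
ΔCt(untreated) = 30.050 − 15.820 = 14.230
ΔCt(heat-shocked) = 26.980 − 15.840 = 11.140
ΔΔCt = 11.140 − 14.230 = -3.090
Fold change = 2^(−(-3.090)) = 2^3.090 = 8.5150

8.515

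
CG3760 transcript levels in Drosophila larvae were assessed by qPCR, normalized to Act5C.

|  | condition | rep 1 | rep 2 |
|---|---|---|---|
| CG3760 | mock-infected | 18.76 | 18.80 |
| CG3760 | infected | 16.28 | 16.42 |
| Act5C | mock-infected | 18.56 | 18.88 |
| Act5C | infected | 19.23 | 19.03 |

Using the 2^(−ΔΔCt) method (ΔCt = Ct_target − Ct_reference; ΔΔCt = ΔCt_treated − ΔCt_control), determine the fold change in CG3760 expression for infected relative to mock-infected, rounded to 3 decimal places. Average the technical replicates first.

7.160

Mean Ct: CG3760 mock-infected 18.780; CG3760 infected 16.350; Act5C mock-infected 18.720; Act5C infected 19.130
ΔCt(mock-infected) = 18.780 − 18.720 = 0.060
ΔCt(infected) = 16.350 − 19.130 = -2.780
ΔΔCt = -2.780 − 0.060 = -2.840
Fold change = 2^(−(-2.840)) = 2^2.840 = 7.1602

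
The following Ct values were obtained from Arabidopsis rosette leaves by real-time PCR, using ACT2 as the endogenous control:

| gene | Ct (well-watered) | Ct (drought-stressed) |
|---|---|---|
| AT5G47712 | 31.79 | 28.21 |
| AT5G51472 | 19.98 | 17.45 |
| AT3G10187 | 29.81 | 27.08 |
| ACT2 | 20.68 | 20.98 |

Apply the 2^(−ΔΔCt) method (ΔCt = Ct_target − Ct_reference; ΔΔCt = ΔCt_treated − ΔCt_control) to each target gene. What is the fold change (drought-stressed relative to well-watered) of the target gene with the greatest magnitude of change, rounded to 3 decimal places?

14.723

AT5G47712: ΔΔCt = (28.21−20.98) − (31.79−20.68) = 7.23 − 11.11 = -3.88; fold change = 2^3.88 = 14.723
AT5G51472: ΔΔCt = (17.45−20.98) − (19.98−20.68) = -3.53 − (-0.70) = -2.83; fold change = 2^2.83 = 7.111
AT3G10187: ΔΔCt = (27.08−20.98) − (29.81−20.68) = 6.10 − 9.13 = -3.03; fold change = 2^3.03 = 8.168
AT5G47712 has the largest |ΔΔCt| = 3.88.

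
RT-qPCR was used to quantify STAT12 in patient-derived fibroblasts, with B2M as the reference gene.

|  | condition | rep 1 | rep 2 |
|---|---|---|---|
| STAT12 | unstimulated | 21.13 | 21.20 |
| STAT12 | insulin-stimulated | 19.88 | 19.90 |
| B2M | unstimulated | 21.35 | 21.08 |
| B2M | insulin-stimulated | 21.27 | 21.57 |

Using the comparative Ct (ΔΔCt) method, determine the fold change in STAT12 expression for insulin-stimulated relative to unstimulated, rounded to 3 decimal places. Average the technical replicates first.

Mean Ct: STAT12 unstimulated 21.165; STAT12 insulin-stimulated 19.890; B2M unstimulated 21.215; B2M insulin-stimulated 21.420
ΔCt(unstimulated) = 21.165 − 21.215 = -0.050
ΔCt(insulin-stimulated) = 19.890 − 21.420 = -1.530
ΔΔCt = -1.530 − (-0.050) = -1.480
Fold change = 2^(−(-1.480)) = 2^1.480 = 2.7895

2.789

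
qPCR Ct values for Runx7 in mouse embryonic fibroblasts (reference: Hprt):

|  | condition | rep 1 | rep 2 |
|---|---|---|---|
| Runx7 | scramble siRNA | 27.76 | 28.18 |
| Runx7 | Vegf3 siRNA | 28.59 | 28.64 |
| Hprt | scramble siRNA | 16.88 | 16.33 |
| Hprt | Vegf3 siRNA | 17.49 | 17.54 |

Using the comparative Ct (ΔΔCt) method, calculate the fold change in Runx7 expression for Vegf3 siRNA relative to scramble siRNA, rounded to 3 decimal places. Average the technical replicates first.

Mean Ct: Runx7 scramble siRNA 27.970; Runx7 Vegf3 siRNA 28.615; Hprt scramble siRNA 16.605; Hprt Vegf3 siRNA 17.515
ΔCt(scramble siRNA) = 27.970 − 16.605 = 11.365
ΔCt(Vegf3 siRNA) = 28.615 − 17.515 = 11.100
ΔΔCt = 11.100 − 11.365 = -0.265
Fold change = 2^(−(-0.265)) = 2^0.265 = 1.2016

1.202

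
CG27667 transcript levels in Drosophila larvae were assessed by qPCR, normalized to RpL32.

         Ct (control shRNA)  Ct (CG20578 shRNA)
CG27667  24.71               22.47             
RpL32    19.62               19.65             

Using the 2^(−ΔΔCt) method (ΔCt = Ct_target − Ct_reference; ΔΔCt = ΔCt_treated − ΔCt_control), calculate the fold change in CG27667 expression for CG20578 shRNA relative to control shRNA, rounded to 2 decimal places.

4.82

ΔCt(control shRNA) = 24.710 − 19.620 = 5.090
ΔCt(CG20578 shRNA) = 22.470 − 19.650 = 2.820
ΔΔCt = 2.820 − 5.090 = -2.270
Fold change = 2^(−(-2.270)) = 2^2.270 = 4.823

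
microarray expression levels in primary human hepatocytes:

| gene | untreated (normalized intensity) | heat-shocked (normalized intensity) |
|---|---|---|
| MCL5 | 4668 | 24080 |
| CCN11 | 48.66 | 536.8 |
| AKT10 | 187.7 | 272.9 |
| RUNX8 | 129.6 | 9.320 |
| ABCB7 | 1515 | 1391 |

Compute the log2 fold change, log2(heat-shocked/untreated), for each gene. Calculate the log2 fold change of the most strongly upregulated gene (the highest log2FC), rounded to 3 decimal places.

3.464

log2(24080/4668) = 2.367  (MCL5)
log2(536.8/48.66) = 3.464  (CCN11)
log2(272.9/187.7) = 0.540  (AKT10)
log2(9.320/129.6) = -3.798  (RUNX8)
log2(1391/1515) = -0.123  (ABCB7)
CCN11 is most strongly upregulated.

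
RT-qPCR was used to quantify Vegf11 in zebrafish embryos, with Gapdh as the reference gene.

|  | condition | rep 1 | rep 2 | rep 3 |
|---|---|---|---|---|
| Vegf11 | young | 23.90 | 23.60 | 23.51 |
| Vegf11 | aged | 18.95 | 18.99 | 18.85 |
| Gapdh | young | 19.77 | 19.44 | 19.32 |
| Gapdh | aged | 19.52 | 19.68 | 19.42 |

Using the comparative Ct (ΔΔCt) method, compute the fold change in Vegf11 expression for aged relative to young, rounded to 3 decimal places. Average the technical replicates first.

Mean Ct: Vegf11 young 23.670; Vegf11 aged 18.930; Gapdh young 19.510; Gapdh aged 19.540
ΔCt(young) = 23.670 − 19.510 = 4.160
ΔCt(aged) = 18.930 − 19.540 = -0.610
ΔΔCt = -0.610 − 4.160 = -4.770
Fold change = 2^(−(-4.770)) = 2^4.770 = 27.2843

27.284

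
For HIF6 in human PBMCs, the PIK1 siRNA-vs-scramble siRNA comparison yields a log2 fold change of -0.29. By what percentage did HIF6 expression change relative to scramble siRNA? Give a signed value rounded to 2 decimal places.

Fold change = 2^(-0.29) = 0.8179
Percent change = (FC − 1) × 100% = (0.8179 − 1) × 100 = -18.21%

-18.21%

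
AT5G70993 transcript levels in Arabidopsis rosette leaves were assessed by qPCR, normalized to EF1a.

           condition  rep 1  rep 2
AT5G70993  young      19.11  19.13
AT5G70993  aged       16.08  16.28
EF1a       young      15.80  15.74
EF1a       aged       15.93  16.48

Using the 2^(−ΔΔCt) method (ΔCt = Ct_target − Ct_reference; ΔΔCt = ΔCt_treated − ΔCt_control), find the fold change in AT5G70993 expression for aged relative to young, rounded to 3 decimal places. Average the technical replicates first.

Mean Ct: AT5G70993 young 19.120; AT5G70993 aged 16.180; EF1a young 15.770; EF1a aged 16.205
ΔCt(young) = 19.120 − 15.770 = 3.350
ΔCt(aged) = 16.180 − 16.205 = -0.025
ΔΔCt = -0.025 − 3.350 = -3.375
Fold change = 2^(−(-3.375)) = 2^3.375 = 10.3747

10.375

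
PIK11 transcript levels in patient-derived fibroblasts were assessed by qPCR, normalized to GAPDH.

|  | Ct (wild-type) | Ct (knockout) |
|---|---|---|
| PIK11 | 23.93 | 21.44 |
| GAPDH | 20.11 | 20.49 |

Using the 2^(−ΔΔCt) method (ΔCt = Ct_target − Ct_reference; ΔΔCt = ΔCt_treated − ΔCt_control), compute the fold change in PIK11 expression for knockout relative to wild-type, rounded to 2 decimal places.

7.31

ΔCt(wild-type) = 23.930 − 20.110 = 3.820
ΔCt(knockout) = 21.440 − 20.490 = 0.950
ΔΔCt = 0.950 − 3.820 = -2.870
Fold change = 2^(−(-2.870)) = 2^2.870 = 7.311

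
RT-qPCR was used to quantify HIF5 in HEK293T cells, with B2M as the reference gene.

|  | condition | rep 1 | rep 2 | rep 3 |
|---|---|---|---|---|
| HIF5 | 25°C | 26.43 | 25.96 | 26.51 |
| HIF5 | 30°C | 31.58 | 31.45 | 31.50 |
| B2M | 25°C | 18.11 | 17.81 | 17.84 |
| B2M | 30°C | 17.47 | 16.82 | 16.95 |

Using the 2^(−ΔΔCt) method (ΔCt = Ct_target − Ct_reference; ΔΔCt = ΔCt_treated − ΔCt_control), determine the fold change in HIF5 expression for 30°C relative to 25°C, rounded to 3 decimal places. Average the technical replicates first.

Mean Ct: HIF5 25°C 26.300; HIF5 30°C 31.510; B2M 25°C 17.920; B2M 30°C 17.080
ΔCt(25°C) = 26.300 − 17.920 = 8.380
ΔCt(30°C) = 31.510 − 17.080 = 14.430
ΔΔCt = 14.430 − 8.380 = 6.050
Fold change = 2^(−6.050) = 0.0151

0.015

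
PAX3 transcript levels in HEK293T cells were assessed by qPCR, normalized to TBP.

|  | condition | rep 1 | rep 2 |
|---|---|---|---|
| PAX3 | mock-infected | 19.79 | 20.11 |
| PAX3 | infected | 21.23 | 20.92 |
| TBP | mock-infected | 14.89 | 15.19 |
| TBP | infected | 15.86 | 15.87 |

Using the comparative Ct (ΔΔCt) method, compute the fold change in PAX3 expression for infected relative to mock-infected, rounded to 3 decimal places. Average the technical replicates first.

Mean Ct: PAX3 mock-infected 19.950; PAX3 infected 21.075; TBP mock-infected 15.040; TBP infected 15.865
ΔCt(mock-infected) = 19.950 − 15.040 = 4.910
ΔCt(infected) = 21.075 − 15.865 = 5.210
ΔΔCt = 5.210 − 4.910 = 0.300
Fold change = 2^(−0.300) = 0.8123

0.812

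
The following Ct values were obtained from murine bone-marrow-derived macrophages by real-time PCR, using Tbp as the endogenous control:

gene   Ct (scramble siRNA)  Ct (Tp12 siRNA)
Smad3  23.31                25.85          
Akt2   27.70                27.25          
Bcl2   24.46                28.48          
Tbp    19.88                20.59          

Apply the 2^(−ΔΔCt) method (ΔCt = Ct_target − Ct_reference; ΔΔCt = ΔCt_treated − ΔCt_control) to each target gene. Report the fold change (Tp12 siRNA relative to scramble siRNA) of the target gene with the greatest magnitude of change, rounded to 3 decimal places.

0.101

Smad3: ΔΔCt = (25.85−20.59) − (23.31−19.88) = 5.26 − 3.43 = 1.83; fold change = 2^-1.83 = 0.281
Akt2: ΔΔCt = (27.25−20.59) − (27.70−19.88) = 6.66 − 7.82 = -1.16; fold change = 2^1.16 = 2.235
Bcl2: ΔΔCt = (28.48−20.59) − (24.46−19.88) = 7.89 − 4.58 = 3.31; fold change = 2^-3.31 = 0.101
Bcl2 has the largest |ΔΔCt| = 3.31.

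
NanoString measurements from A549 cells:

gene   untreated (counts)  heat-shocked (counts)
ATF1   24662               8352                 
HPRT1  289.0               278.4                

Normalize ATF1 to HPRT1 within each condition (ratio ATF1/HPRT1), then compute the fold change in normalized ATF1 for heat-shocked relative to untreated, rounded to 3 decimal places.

0.352

ATF1/HPRT1 (untreated) = 24662 / 289.0 = 85.336
ATF1/HPRT1 (heat-shocked) = 8352 / 278.4 = 30
Fold change = 30 / 85.336 = 0.3516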